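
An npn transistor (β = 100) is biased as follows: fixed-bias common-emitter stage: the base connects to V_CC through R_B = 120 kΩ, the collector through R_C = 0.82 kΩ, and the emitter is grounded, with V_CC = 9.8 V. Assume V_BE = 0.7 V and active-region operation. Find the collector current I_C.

I_C ≈ 7.6 mA

Base loop: V_CC = I_B·R_B + V_BE, so I_B = (9.8 − 0.7)/120 kΩ = 0.0758 mA.
In the active region I_C = β·I_B = 100 × 0.0758 = 7.58 mA.
Collector loop: V_CE = V_CC − I_C·R_C = 9.8 − 7.58×0.82 = 3.58 V.
Since V_CE = 3.58 V > V_CE(sat) ≈ 0.2 V, the transistor is in the active region as assumed.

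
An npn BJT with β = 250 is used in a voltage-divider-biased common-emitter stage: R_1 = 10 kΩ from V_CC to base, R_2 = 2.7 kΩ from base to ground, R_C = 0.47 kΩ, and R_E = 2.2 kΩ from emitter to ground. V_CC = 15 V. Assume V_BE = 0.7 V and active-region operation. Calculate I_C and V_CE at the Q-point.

Thevenize the base divider: V_Th = V_CC·R_2/(R_1+R_2) = 15×2.7/12.7 = 3.19 V, R_Th = R_1‖R_2 = 2.13 kΩ.
Base-emitter loop: V_Th = I_B·R_Th + V_BE + (β+1)I_B·R_E, so I_B = (3.19 − 0.7) / (2.13 + 251×2.2) = 0.00449 mA.
I_C = β·I_B = 250×0.00449 = 1.12 mA, and I_E = (β+1)I_B = 1.13 mA.
V_CE = V_CC − I_C·R_C − I_E·R_E = 15 − 1.12×0.47 − 1.13×2.2 = 12 V.
V_CE = 12 V > 0.2 V confirms active-region operation.

I_C ≈ 1.1 mA, V_CE ≈ 12 V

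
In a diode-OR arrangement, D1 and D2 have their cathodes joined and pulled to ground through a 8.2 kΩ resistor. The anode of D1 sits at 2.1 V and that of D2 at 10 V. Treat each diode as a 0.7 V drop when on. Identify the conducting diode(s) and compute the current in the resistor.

Only D2 conducts; I_R ≈ 1.1 mA

Assume both conduct. Then node N would need to be at both 2.1−0.7 = 1.4 V and 10−0.7 = 9.3 V, which is impossible.
Assume only D2 conducts: V_N = 10 − 0.7 = 9.3 V, so I_R = 9.3/8.2 = 1.13 mA.
Check D1: its anode-to-cathode voltage is 2.1 − 9.3 = -7.2 V < 0.7 V, so it is off. The assumption is consistent.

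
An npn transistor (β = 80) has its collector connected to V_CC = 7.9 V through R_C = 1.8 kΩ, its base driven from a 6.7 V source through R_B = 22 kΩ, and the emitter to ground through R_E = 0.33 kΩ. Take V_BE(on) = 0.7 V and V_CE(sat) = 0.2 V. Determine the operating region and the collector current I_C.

saturation; I_C ≈ 3.6 mA

Assume active: I_B = (6.7 − 0.7)/(22 + 81×0.33) = 0.123 mA, I_C = β·I_B = 9.85 mA.
Then V_CE = 7.9 − 9.85×1.8 − 9.97×0.33 = -13.1 V < 0.2 V — the active assumption fails.
Re-solve with V_CE = 0.2 V. KCL at the emitter: V_E/R_E = (V_BB−0.7−V_E)/R_B + (V_CC−0.2−V_E)/R_C, giving V_E = 1.25 V.
I_C = (V_CC − 0.2 − V_E)/R_C = (7.7 − 1.25)/1.8 = 3.58 mA.
Check: I_B = (6 − 1.25)/22 = 0.216 mA, and β·I_B = 17.3 mA > I_C, confirming saturation.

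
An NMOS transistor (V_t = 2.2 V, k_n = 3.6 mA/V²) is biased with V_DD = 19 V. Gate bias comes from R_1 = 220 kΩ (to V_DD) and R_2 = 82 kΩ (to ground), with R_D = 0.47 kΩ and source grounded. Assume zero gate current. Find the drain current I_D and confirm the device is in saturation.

I_D ≈ 16 mA

V_G = V_DD·R_2/(R_1+R_2) = 19×82/302 = 5.16 V. With the source grounded, V_GS = V_G = 5.16 V.
Assume saturation: I_D = (k_n/2)(V_GS − V_t)² = (3.6/2)×(5.16 − 2.2)² = 1.8×2.96² = 15.8 mA.
V_DS = V_DD − I_D·R_D = 19 − 15.8×0.47 = 11.6 V.
Saturation requires V_DS ≥ V_GS − V_t = 2.96 V; 11.6 ≥ 2.96 ✓.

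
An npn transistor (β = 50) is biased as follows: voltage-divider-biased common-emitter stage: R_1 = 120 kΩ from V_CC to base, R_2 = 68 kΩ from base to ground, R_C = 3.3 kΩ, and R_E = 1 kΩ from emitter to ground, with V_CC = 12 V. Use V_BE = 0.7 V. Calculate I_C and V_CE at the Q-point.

I_C ≈ 1.9 mA, V_CE ≈ 3.7 V

Thevenize the base divider: V_Th = V_CC·R_2/(R_1+R_2) = 12×68/188 = 4.34 V, R_Th = R_1‖R_2 = 43.4 kΩ.
Base-emitter loop: V_Th = I_B·R_Th + V_BE + (β+1)I_B·R_E, so I_B = (4.34 − 0.7) / (43.4 + 51×1) = 0.0386 mA.
I_C = β·I_B = 50×0.0386 = 1.93 mA, and I_E = (β+1)I_B = 1.97 mA.
V_CE = V_CC − I_C·R_C − I_E·R_E = 12 − 1.93×3.3 − 1.97×1 = 3.67 V.
V_CE = 3.67 V > 0.2 V confirms active-region operation.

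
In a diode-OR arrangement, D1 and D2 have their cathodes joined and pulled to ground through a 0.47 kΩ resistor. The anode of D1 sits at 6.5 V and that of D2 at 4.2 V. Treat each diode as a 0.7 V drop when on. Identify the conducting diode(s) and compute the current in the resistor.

Assume both conduct. Then node N would need to be at both 6.5−0.7 = 5.8 V and 4.2−0.7 = 3.5 V, which is impossible.
Assume only D1 conducts: V_N = 6.5 − 0.7 = 5.8 V, so I_R = 5.8/0.47 = 12.3 mA.
Check D2: its anode-to-cathode voltage is 4.2 − 5.8 = -1.6 V < 0.7 V, so it is off. The assumption is consistent.

Only D1 conducts; I_R ≈ 12 mA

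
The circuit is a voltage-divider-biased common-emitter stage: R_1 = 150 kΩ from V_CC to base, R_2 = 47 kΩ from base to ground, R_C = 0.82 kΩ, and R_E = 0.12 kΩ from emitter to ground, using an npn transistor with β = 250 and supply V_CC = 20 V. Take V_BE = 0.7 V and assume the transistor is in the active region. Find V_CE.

Thevenize the base divider: V_Th = V_CC·R_2/(R_1+R_2) = 20×47/197 = 4.77 V, R_Th = R_1‖R_2 = 35.8 kΩ.
Base-emitter loop: V_Th = I_B·R_Th + V_BE + (β+1)I_B·R_E, so I_B = (4.77 − 0.7) / (35.8 + 251×0.12) = 0.0618 mA.
I_C = β·I_B = 250×0.0618 = 15.4 mA, and I_E = (β+1)I_B = 15.5 mA.
V_CE = V_CC − I_C·R_C − I_E·R_E = 20 − 15.4×0.82 − 15.5×0.12 = 5.47 V.
V_CE = 5.47 V > 0.2 V confirms active-region operation.

V_CE ≈ 5.5 V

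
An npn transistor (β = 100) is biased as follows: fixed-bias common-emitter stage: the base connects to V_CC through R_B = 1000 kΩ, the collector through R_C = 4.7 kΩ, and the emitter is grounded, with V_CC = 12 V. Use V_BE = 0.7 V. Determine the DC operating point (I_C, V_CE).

Base loop: V_CC = I_B·R_B + V_BE, so I_B = (12 − 0.7)/1000 kΩ = 0.0113 mA.
In the active region I_C = β·I_B = 100 × 0.0113 = 1.13 mA.
Collector loop: V_CE = V_CC − I_C·R_C = 12 − 1.13×4.7 = 6.69 V.
Since V_CE = 6.69 V > V_CE(sat) ≈ 0.2 V, the transistor is in the active region as assumed.

I_C ≈ 1.1 mA, V_CE ≈ 6.7 V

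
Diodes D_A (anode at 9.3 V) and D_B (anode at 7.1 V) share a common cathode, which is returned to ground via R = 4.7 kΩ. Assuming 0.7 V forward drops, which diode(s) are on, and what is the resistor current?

Only D_A conducts; I_R ≈ 1.8 mA

Assume both conduct. Then node N would need to be at both 9.3−0.7 = 8.6 V and 7.1−0.7 = 6.4 V, which is impossible.
Assume only D_A conducts: V_N = 9.3 − 0.7 = 8.6 V, so I_R = 8.6/4.7 = 1.83 mA.
Check D_B: its anode-to-cathode voltage is 7.1 − 8.6 = -1.5 V < 0.7 V, so it is off. The assumption is consistent.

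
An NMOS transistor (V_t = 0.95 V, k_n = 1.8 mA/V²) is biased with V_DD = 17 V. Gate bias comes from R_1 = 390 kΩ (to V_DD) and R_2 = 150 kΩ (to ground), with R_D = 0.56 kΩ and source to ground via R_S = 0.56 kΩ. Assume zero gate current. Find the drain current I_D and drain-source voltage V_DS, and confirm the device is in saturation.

V_G = V_DD·R_2/(R_1+R_2) = 17×150/540 = 4.72 V.
Assume saturation: I_D = (k_n/2)(V_GS − V_t)² with V_GS = V_G − I_D·R_S = 4.72 − 0.56·I_D.
Substituting gives 0.282·I_D² − 4.8·I_D + 12.8 = 0, with roots I_D = 3.31 or 13.7 mA.
The root I_D = 13.7 mA gives V_GS = -2.95 V ≤ V_t, so take I_D = 3.31 mA.
Then V_GS = 2.87 V and V_DS = V_DD − I_D(R_D+R_S) = 17 − 3.31×1.12 = 13.3 V.
Saturation requires V_DS ≥ V_GS − V_t = 1.92 V; 13.3 ≥ 1.92 ✓.

I_D ≈ 3.3 mA, V_DS ≈ 13 V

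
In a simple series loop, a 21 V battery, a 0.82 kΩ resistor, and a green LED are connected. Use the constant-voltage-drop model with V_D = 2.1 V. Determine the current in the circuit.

I ≈ 23 mA

KVL around the loop: 21 = V_D + I·R = 2.1 + I × 0.82 kΩ.
So I = (21 − 2.1) / 0.82 kΩ = 18.9 / 0.82 = 23 mA.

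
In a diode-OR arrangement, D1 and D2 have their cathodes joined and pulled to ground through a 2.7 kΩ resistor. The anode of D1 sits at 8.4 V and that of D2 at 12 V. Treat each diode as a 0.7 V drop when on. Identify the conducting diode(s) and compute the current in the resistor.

Assume both conduct. Then node N would need to be at both 8.4−0.7 = 7.7 V and 12−0.7 = 11.3 V, which is impossible.
Assume only D2 conducts: V_N = 12 − 0.7 = 11.3 V, so I_R = 11.3/2.7 = 4.19 mA.
Check D1: its anode-to-cathode voltage is 8.4 − 11.3 = -2.9 V < 0.7 V, so it is off. The assumption is consistent.

Only D2 conducts; I_R ≈ 4.2 mA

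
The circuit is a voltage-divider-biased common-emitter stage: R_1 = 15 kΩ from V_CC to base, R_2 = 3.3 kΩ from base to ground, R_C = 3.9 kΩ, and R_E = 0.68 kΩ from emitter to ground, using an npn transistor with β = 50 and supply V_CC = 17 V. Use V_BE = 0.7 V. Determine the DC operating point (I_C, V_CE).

I_C ≈ 3.2 mA, V_CE ≈ 2.5 V

Thevenize the base divider: V_Th = V_CC·R_2/(R_1+R_2) = 17×3.3/18.3 = 3.07 V, R_Th = R_1‖R_2 = 2.7 kΩ.
Base-emitter loop: V_Th = I_B·R_Th + V_BE + (β+1)I_B·R_E, so I_B = (3.07 − 0.7) / (2.7 + 51×0.68) = 0.0633 mA.
I_C = β·I_B = 50×0.0633 = 3.16 mA, and I_E = (β+1)I_B = 3.23 mA.
V_CE = V_CC − I_C·R_C − I_E·R_E = 17 − 3.16×3.9 − 3.23×0.68 = 2.47 V.
V_CE = 2.47 V > 0.2 V confirms active-region operation.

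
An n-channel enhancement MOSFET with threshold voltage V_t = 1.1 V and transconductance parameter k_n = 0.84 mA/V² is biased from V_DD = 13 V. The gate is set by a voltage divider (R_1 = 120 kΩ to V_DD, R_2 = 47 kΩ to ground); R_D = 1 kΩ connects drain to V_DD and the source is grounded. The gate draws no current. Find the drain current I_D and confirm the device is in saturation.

V_G = V_DD·R_2/(R_1+R_2) = 13×47/167 = 3.66 V. With the source grounded, V_GS = V_G = 3.66 V.
Assume saturation: I_D = (k_n/2)(V_GS − V_t)² = (0.84/2)×(3.66 − 1.1)² = 0.42×2.56² = 2.75 mA.
V_DS = V_DD − I_D·R_D = 13 − 2.75×1 = 10.3 V.
Saturation requires V_DS ≥ V_GS − V_t = 2.56 V; 10.3 ≥ 2.56 ✓.

I_D ≈ 2.7 mA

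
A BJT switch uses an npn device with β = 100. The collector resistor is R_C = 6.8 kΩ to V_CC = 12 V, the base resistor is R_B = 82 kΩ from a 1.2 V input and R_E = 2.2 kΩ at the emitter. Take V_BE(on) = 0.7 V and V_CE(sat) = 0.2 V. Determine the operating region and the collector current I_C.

Assume active. Base-emitter loop: I_B = (V_BB − V_BE)/(R_B + (β+1)R_E) = (1.2 − 0.7)/(82 + 101×2.2) = 0.00164 mA.
I_C = β·I_B = 100×0.00164 = 0.164 mA.
V_CE = V_CC − I_C·R_C − I_E·R_E = 12 − 0.164×6.8 − 0.166×2.2 = 10.5 V > V_CE(sat), so the active-region assumption holds.

active; I_C ≈ 0.16 mA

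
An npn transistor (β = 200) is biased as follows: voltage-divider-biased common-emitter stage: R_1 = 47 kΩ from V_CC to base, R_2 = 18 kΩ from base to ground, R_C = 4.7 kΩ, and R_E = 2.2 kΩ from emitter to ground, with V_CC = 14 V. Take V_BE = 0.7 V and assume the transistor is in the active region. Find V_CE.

Thevenize the base divider: V_Th = V_CC·R_2/(R_1+R_2) = 14×18/65 = 3.88 V, R_Th = R_1‖R_2 = 13 kΩ.
Base-emitter loop: V_Th = I_B·R_Th + V_BE + (β+1)I_B·R_E, so I_B = (3.88 − 0.7) / (13 + 201×2.2) = 0.00698 mA.
I_C = β·I_B = 200×0.00698 = 1.4 mA, and I_E = (β+1)I_B = 1.4 mA.
V_CE = V_CC − I_C·R_C − I_E·R_E = 14 − 1.4×4.7 − 1.4×2.2 = 4.35 V.
V_CE = 4.35 V > 0.2 V confirms active-region operation.

V_CE ≈ 4.4 V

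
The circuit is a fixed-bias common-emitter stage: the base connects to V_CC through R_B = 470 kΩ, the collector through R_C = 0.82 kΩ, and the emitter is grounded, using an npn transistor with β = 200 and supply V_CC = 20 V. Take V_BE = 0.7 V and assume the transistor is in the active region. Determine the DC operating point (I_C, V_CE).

I_C ≈ 8.2 mA, V_CE ≈ 13 V

Base loop: V_CC = I_B·R_B + V_BE, so I_B = (20 − 0.7)/470 kΩ = 0.0411 mA.
In the active region I_C = β·I_B = 200 × 0.0411 = 8.21 mA.
Collector loop: V_CE = V_CC − I_C·R_C = 20 − 8.21×0.82 = 13.3 V.
Since V_CE = 13.3 V > V_CE(sat) ≈ 0.2 V, the transistor is in the active region as assumed.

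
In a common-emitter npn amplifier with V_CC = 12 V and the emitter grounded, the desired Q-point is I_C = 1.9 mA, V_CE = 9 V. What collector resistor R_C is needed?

R_C ≈ 1.6 kΩ

Collector loop: V_CC = I_C·R_C + V_CE.
R_C = (V_CC − V_CE)/I_C = (12 − 9)/1.9 = 1.58 kΩ.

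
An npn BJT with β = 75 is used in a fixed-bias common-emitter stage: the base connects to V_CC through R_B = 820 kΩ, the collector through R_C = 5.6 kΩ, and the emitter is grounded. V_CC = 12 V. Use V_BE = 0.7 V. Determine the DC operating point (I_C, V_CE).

Base loop: V_CC = I_B·R_B + V_BE, so I_B = (12 − 0.7)/820 kΩ = 0.0138 mA.
In the active region I_C = β·I_B = 75 × 0.0138 = 1.03 mA.
Collector loop: V_CE = V_CC − I_C·R_C = 12 − 1.03×5.6 = 6.21 V.
Since V_CE = 6.21 V > V_CE(sat) ≈ 0.2 V, the transistor is in the active region as assumed.

I_C ≈ 1 mA, V_CE ≈ 6.2 V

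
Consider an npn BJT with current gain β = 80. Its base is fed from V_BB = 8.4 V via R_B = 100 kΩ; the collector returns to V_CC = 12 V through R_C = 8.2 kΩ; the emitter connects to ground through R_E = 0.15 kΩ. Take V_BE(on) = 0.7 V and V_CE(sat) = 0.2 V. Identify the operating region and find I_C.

saturation; I_C ≈ 1.4 mA

Assume active: I_B = (8.4 − 0.7)/(100 + 81×0.15) = 0.0687 mA, I_C = β·I_B = 5.49 mA.
Then V_CE = 12 − 5.49×8.2 − 5.56×0.15 = -33.9 V < 0.2 V — the active assumption fails.
Re-solve with V_CE = 0.2 V. KCL at the emitter: V_E/R_E = (V_BB−0.7−V_E)/R_B + (V_CC−0.2−V_E)/R_C, giving V_E = 0.223 V.
I_C = (V_CC − 0.2 − V_E)/R_C = (11.8 − 0.223)/8.2 = 1.41 mA.
Check: I_B = (7.7 − 0.223)/100 = 0.0748 mA, and β·I_B = 5.98 mA > I_C, confirming saturation.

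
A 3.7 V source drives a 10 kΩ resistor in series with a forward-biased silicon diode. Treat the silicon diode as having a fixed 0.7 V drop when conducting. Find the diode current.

KVL around the loop: 3.7 = V_D + I·R = 0.7 + I × 10 kΩ.
So I = (3.7 − 0.7) / 10 kΩ = 3 / 10 = 0.3 mA.

I ≈ 0.3 mA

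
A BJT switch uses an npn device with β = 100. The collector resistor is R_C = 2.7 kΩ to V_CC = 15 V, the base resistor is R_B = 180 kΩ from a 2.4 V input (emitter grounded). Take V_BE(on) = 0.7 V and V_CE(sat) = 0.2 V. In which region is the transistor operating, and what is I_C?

active; I_C ≈ 0.94 mA

Assume active. Base-emitter loop: I_B = (V_BB − V_BE)/R_B = (2.4 − 0.7)/180 = 0.00944 mA.
I_C = β·I_B = 100×0.00944 = 0.944 mA.
V_CE = V_CC − I_C·R_C = 15 − 0.944×2.7 = 12.4 V > V_CE(sat), so the active-region assumption holds.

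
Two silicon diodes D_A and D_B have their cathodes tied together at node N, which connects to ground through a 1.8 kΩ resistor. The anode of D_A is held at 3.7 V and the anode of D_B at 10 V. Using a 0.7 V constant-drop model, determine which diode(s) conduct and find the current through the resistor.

Only D_B conducts; I_R ≈ 5.2 mA

Assume both conduct. Then node N would need to be at both 3.7−0.7 = 3 V and 10−0.7 = 9.3 V, which is impossible.
Assume only D_B conducts: V_N = 10 − 0.7 = 9.3 V, so I_R = 9.3/1.8 = 5.17 mA.
Check D_A: its anode-to-cathode voltage is 3.7 − 9.3 = -5.6 V < 0.7 V, so it is off. The assumption is consistent.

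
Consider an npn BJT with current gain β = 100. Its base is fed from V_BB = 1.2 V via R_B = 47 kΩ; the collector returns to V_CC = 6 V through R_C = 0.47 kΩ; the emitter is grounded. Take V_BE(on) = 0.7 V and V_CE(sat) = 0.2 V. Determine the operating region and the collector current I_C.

active; I_C ≈ 1.1 mA

Assume active. Base-emitter loop: I_B = (V_BB − V_BE)/R_B = (1.2 − 0.7)/47 = 0.0106 mA.
I_C = β·I_B = 100×0.0106 = 1.06 mA.
V_CE = V_CC − I_C·R_C = 6 − 1.06×0.47 = 5.5 V > V_CE(sat), so the active-region assumption holds.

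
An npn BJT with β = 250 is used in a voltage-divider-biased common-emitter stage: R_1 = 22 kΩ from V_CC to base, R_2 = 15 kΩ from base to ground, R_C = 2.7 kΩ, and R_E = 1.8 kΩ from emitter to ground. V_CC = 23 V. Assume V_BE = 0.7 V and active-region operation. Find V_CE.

V_CE ≈ 1.9 V

Thevenize the base divider: V_Th = V_CC·R_2/(R_1+R_2) = 23×15/37 = 9.32 V, R_Th = R_1‖R_2 = 8.92 kΩ.
Base-emitter loop: V_Th = I_B·R_Th + V_BE + (β+1)I_B·R_E, so I_B = (9.32 − 0.7) / (8.92 + 251×1.8) = 0.0187 mA.
I_C = β·I_B = 250×0.0187 = 4.68 mA, and I_E = (β+1)I_B = 4.7 mA.
V_CE = V_CC − I_C·R_C − I_E·R_E = 23 − 4.68×2.7 − 4.7×1.8 = 1.91 V.
V_CE = 1.91 V > 0.2 V confirms active-region operation.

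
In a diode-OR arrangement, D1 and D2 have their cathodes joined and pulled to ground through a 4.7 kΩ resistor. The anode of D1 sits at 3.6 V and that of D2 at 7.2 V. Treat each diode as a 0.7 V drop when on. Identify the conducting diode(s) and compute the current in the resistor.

Assume both conduct. Then node N would need to be at both 3.6−0.7 = 2.9 V and 7.2−0.7 = 6.5 V, which is impossible.
Assume only D2 conducts: V_N = 7.2 − 0.7 = 6.5 V, so I_R = 6.5/4.7 = 1.38 mA.
Check D1: its anode-to-cathode voltage is 3.6 − 6.5 = -2.9 V < 0.7 V, so it is off. The assumption is consistent.

Only D2 conducts; I_R ≈ 1.4 mA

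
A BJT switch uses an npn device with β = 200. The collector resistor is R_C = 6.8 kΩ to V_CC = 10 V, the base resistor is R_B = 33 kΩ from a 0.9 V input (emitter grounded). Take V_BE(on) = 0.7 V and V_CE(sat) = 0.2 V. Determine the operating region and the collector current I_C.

Assume active. Base-emitter loop: I_B = (V_BB − V_BE)/R_B = (0.9 − 0.7)/33 = 0.00606 mA.
I_C = β·I_B = 200×0.00606 = 1.21 mA.
V_CE = V_CC − I_C·R_C = 10 − 1.21×6.8 = 1.76 V > V_CE(sat), so the active-region assumption holds.

active; I_C ≈ 1.2 mA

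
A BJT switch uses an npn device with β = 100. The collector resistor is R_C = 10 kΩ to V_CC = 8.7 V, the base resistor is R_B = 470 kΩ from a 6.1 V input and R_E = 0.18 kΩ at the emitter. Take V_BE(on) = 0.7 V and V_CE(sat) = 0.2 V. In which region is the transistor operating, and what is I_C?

saturation; I_C ≈ 0.83 mA

Assume active: I_B = (6.1 − 0.7)/(470 + 101×0.18) = 0.0111 mA, I_C = β·I_B = 1.11 mA.
Then V_CE = 8.7 − 1.11×10 − 1.12×0.18 = -2.56 V < 0.2 V — the active assumption fails.
Re-solve with V_CE = 0.2 V. KCL at the emitter: V_E/R_E = (V_BB−0.7−V_E)/R_B + (V_CC−0.2−V_E)/R_C, giving V_E = 0.152 V.
I_C = (V_CC − 0.2 − V_E)/R_C = (8.5 − 0.152)/10 = 0.835 mA.
Check: I_B = (5.4 − 0.152)/470 = 0.0112 mA, and β·I_B = 1.12 mA > I_C, confirming saturation.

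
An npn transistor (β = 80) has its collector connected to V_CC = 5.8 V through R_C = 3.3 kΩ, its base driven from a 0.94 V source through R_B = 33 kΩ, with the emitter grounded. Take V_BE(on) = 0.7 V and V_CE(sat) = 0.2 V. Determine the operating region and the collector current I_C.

active; I_C ≈ 0.58 mA

Assume active. Base-emitter loop: I_B = (V_BB − V_BE)/R_B = (0.94 − 0.7)/33 = 0.00727 mA.
I_C = β·I_B = 80×0.00727 = 0.582 mA.
V_CE = V_CC − I_C·R_C = 5.8 − 0.582×3.3 = 3.88 V > V_CE(sat), so the active-region assumption holds.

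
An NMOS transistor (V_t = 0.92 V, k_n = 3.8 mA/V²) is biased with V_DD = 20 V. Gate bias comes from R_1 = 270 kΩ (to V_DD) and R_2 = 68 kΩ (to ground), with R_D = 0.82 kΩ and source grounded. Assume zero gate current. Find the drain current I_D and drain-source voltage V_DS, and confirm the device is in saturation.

V_G = V_DD·R_2/(R_1+R_2) = 20×68/338 = 4.02 V. With the source grounded, V_GS = V_G = 4.02 V.
Assume saturation: I_D = (k_n/2)(V_GS − V_t)² = (3.8/2)×(4.02 − 0.92)² = 1.9×3.1² = 18.3 mA.
V_DS = V_DD − I_D·R_D = 20 − 18.3×0.82 = 4.99 V.
Saturation requires V_DS ≥ V_GS − V_t = 3.1 V; 4.99 ≥ 3.1 ✓.

I_D ≈ 18 mA, V_DS ≈ 5 V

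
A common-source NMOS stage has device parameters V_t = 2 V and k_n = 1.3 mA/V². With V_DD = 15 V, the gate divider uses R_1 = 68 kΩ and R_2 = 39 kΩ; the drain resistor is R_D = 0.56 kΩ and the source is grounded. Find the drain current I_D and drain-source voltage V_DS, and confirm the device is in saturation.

I_D ≈ 7.8 mA, V_DS ≈ 11 V

V_G = V_DD·R_2/(R_1+R_2) = 15×39/107 = 5.47 V. With the source grounded, V_GS = V_G = 5.47 V.
Assume saturation: I_D = (k_n/2)(V_GS − V_t)² = (1.3/2)×(5.47 − 2)² = 0.65×3.47² = 7.81 mA.
V_DS = V_DD − I_D·R_D = 15 − 7.81×0.56 = 10.6 V.
Saturation requires V_DS ≥ V_GS − V_t = 3.47 V; 10.6 ≥ 3.47 ✓.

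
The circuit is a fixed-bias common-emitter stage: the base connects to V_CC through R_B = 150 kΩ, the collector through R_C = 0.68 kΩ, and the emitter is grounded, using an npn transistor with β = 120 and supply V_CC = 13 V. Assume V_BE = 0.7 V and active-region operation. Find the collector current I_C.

I_C ≈ 9.8 mA

Base loop: V_CC = I_B·R_B + V_BE, so I_B = (13 − 0.7)/150 kΩ = 0.082 mA.
In the active region I_C = β·I_B = 120 × 0.082 = 9.84 mA.
Collector loop: V_CE = V_CC − I_C·R_C = 13 − 9.84×0.68 = 6.31 V.
Since V_CE = 6.31 V > V_CE(sat) ≈ 0.2 V, the transistor is in the active region as assumed.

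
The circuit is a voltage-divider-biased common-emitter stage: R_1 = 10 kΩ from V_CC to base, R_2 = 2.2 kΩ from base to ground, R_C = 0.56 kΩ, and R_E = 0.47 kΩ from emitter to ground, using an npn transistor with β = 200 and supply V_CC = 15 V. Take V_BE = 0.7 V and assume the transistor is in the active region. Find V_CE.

Thevenize the base divider: V_Th = V_CC·R_2/(R_1+R_2) = 15×2.2/12.2 = 2.7 V, R_Th = R_1‖R_2 = 1.8 kΩ.
Base-emitter loop: V_Th = I_B·R_Th + V_BE + (β+1)I_B·R_E, so I_B = (2.7 − 0.7) / (1.8 + 201×0.47) = 0.0208 mA.
I_C = β·I_B = 200×0.0208 = 4.17 mA, and I_E = (β+1)I_B = 4.19 mA.
V_CE = V_CC − I_C·R_C − I_E·R_E = 15 − 4.17×0.56 − 4.19×0.47 = 10.7 V.
V_CE = 10.7 V > 0.2 V confirms active-region operation.

V_CE ≈ 11 V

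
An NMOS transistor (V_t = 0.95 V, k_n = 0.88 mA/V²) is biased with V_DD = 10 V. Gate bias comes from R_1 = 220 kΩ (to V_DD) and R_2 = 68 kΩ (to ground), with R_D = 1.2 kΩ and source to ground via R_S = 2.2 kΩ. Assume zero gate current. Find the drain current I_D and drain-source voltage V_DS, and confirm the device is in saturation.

V_G = V_DD·R_2/(R_1+R_2) = 10×68/288 = 2.36 V.
Assume saturation: I_D = (k_n/2)(V_GS − V_t)² with V_GS = V_G − I_D·R_S = 2.36 − 2.2·I_D.
Substituting gives 2.13·I_D² − 3.73·I_D + 0.876 = 0, with roots I_D = 0.279 or 1.47 mA.
The root I_D = 1.47 mA gives V_GS = -0.88 V ≤ V_t, so take I_D = 0.279 mA.
Then V_GS = 1.75 V and V_DS = V_DD − I_D(R_D+R_S) = 10 − 0.279×3.4 = 9.05 V.
Saturation requires V_DS ≥ V_GS − V_t = 0.797 V; 9.05 ≥ 0.797 ✓.

I_D ≈ 0.28 mA, V_DS ≈ 9.1 V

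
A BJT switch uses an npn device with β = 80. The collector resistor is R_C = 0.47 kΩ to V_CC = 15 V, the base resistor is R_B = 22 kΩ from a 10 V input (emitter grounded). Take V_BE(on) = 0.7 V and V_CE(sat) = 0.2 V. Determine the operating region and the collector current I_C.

saturation; I_C ≈ 31 mA

Assume active: I_B = (10 − 0.7)/22 = 0.423 mA, giving I_C = β·I_B = 33.8 mA.
But then V_CE = 15 − 33.8×0.47 = -0.895 V < V_CE(sat) = 0.2 V — impossible in the active region.
So the transistor is saturated. With V_CE = 0.2 V, I_C = (V_CC − 0.2)/R_C = 14.8/0.47 = 31.5 mA.
Check: β·I_B = 33.8 mA > I_C = 31.5 mA, confirming saturation.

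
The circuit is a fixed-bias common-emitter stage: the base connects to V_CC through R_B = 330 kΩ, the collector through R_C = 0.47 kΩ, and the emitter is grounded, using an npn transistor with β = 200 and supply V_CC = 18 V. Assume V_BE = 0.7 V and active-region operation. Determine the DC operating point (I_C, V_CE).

I_C ≈ 10 mA, V_CE ≈ 13 V

Base loop: V_CC = I_B·R_B + V_BE, so I_B = (18 − 0.7)/330 kΩ = 0.0524 mA.
In the active region I_C = β·I_B = 200 × 0.0524 = 10.5 mA.
Collector loop: V_CE = V_CC − I_C·R_C = 18 − 10.5×0.47 = 13.1 V.
Since V_CE = 13.1 V > V_CE(sat) ≈ 0.2 V, the transistor is in the active region as assumed.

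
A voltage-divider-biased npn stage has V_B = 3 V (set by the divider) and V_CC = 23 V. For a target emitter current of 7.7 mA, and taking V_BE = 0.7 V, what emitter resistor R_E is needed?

R_E ≈ 0.3 kΩ

V_E = V_B − V_BE = 3 − 0.7 = 2.3 V.
R_E = V_E / I_E = 2.3 / 7.7 = 0.299 kΩ.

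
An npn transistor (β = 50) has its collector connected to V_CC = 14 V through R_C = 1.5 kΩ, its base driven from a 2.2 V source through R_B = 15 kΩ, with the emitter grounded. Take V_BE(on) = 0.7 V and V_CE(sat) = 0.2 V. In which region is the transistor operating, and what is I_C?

active; I_C ≈ 5 mA

Assume active. Base-emitter loop: I_B = (V_BB − V_BE)/R_B = (2.2 − 0.7)/15 = 0.1 mA.
I_C = β·I_B = 50×0.1 = 5 mA.
V_CE = V_CC − I_C·R_C = 14 − 5×1.5 = 6.5 V > V_CE(sat), so the active-region assumption holds.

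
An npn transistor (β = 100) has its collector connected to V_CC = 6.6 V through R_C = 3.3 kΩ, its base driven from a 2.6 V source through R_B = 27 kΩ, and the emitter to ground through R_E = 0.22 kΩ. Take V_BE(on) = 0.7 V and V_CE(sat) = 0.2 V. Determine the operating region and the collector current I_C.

Assume active: I_B = (2.6 − 0.7)/(27 + 101×0.22) = 0.0386 mA, I_C = β·I_B = 3.86 mA.
Then V_CE = 6.6 − 3.86×3.3 − 3.9×0.22 = -7 V < 0.2 V — the active assumption fails.
Re-solve with V_CE = 0.2 V. KCL at the emitter: V_E/R_E = (V_BB−0.7−V_E)/R_B + (V_CC−0.2−V_E)/R_C, giving V_E = 0.411 V.
I_C = (V_CC − 0.2 − V_E)/R_C = (6.4 − 0.411)/3.3 = 1.81 mA.
Check: I_B = (1.9 − 0.411)/27 = 0.0551 mA, and β·I_B = 5.51 mA > I_C, confirming saturation.

saturation; I_C ≈ 1.8 mA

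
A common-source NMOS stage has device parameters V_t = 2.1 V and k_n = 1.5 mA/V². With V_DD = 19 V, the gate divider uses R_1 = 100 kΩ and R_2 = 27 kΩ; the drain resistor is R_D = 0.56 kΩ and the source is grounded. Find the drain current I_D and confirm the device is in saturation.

V_G = V_DD·R_2/(R_1+R_2) = 19×27/127 = 4.04 V. With the source grounded, V_GS = V_G = 4.04 V.
Assume saturation: I_D = (k_n/2)(V_GS − V_t)² = (1.5/2)×(4.04 − 2.1)² = 0.75×1.94² = 2.82 mA.
V_DS = V_DD − I_D·R_D = 19 − 2.82×0.56 = 17.4 V.
Saturation requires V_DS ≥ V_GS − V_t = 1.94 V; 17.4 ≥ 1.94 ✓.

I_D ≈ 2.8 mA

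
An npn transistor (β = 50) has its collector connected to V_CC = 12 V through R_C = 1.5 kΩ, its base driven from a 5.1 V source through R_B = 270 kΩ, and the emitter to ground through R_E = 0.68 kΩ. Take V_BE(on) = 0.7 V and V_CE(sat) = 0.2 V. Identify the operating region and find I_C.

Assume active. Base-emitter loop: I_B = (V_BB − V_BE)/(R_B + (β+1)R_E) = (5.1 − 0.7)/(270 + 51×0.68) = 0.0144 mA.
I_C = β·I_B = 50×0.0144 = 0.722 mA.
V_CE = V_CC − I_C·R_C − I_E·R_E = 12 − 0.722×1.5 − 0.737×0.68 = 10.4 V > V_CE(sat), so the active-region assumption holds.

active; I_C ≈ 0.72 mA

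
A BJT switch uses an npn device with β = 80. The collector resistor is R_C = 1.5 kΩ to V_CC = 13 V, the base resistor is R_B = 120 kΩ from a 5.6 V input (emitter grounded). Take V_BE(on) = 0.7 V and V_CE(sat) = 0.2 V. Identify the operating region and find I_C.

Assume active. Base-emitter loop: I_B = (V_BB − V_BE)/R_B = (5.6 − 0.7)/120 = 0.0408 mA.
I_C = β·I_B = 80×0.0408 = 3.27 mA.
V_CE = V_CC − I_C·R_C = 13 − 3.27×1.5 = 8.1 V > V_CE(sat), so the active-region assumption holds.

active; I_C ≈ 3.3 mA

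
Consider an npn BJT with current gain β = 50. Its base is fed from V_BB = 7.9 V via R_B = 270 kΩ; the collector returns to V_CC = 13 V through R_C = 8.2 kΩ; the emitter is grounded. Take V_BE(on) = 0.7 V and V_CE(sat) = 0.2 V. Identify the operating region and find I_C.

active; I_C ≈ 1.3 mA

Assume active. Base-emitter loop: I_B = (V_BB − V_BE)/R_B = (7.9 − 0.7)/270 = 0.0267 mA.
I_C = β·I_B = 50×0.0267 = 1.33 mA.
V_CE = V_CC − I_C·R_C = 13 − 1.33×8.2 = 2.07 V > V_CE(sat), so the active-region assumption holds.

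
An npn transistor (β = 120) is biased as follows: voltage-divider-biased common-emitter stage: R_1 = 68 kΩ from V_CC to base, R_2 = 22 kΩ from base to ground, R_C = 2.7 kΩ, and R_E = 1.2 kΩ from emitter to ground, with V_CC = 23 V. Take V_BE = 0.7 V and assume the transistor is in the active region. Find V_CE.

Thevenize the base divider: V_Th = V_CC·R_2/(R_1+R_2) = 23×22/90 = 5.62 V, R_Th = R_1‖R_2 = 16.6 kΩ.
Base-emitter loop: V_Th = I_B·R_Th + V_BE + (β+1)I_B·R_E, so I_B = (5.62 − 0.7) / (16.6 + 121×1.2) = 0.0304 mA.
I_C = β·I_B = 120×0.0304 = 3.65 mA, and I_E = (β+1)I_B = 3.68 mA.
V_CE = V_CC − I_C·R_C − I_E·R_E = 23 − 3.65×2.7 − 3.68×1.2 = 8.73 V.
V_CE = 8.73 V > 0.2 V confirms active-region operation.

V_CE ≈ 8.7 V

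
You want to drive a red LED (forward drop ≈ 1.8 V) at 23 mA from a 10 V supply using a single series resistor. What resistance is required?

The resistor drops V_S − V_D = 10 − 1.8 = 8.2 V at 23 mA.
R = 8.2 V / 23 mA = 0.357 kΩ.

R ≈ 0.36 kΩ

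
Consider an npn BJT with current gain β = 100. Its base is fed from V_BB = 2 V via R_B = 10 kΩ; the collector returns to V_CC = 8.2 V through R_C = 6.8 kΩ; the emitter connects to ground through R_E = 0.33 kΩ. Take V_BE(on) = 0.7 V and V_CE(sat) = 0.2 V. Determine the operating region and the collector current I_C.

saturation; I_C ≈ 1.1 mA

Assume active: I_B = (2 − 0.7)/(10 + 101×0.33) = 0.03 mA, I_C = β·I_B = 3 mA.
Then V_CE = 8.2 − 3×6.8 − 3.03×0.33 = -13.2 V < 0.2 V — the active assumption fails.
Re-solve with V_CE = 0.2 V. KCL at the emitter: V_E/R_E = (V_BB−0.7−V_E)/R_B + (V_CC−0.2−V_E)/R_C, giving V_E = 0.399 V.
I_C = (V_CC − 0.2 − V_E)/R_C = (8 − 0.399)/6.8 = 1.12 mA.
Check: I_B = (1.3 − 0.399)/10 = 0.0901 mA, and β·I_B = 9.01 mA > I_C, confirming saturation.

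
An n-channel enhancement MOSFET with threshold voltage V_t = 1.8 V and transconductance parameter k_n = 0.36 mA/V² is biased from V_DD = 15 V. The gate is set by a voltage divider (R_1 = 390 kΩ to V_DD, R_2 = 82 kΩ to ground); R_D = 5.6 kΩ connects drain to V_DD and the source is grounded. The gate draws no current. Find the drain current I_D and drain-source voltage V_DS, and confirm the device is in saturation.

V_G = V_DD·R_2/(R_1+R_2) = 15×82/472 = 2.61 V. With the source grounded, V_GS = V_G = 2.61 V.
Assume saturation: I_D = (k_n/2)(V_GS − V_t)² = (0.36/2)×(2.61 − 1.8)² = 0.18×0.806² = 0.117 mA.
V_DS = V_DD − I_D·R_D = 15 − 0.117×5.6 = 14.3 V.
Saturation requires V_DS ≥ V_GS − V_t = 0.806 V; 14.3 ≥ 0.806 ✓.

I_D ≈ 0.12 mA, V_DS ≈ 14 V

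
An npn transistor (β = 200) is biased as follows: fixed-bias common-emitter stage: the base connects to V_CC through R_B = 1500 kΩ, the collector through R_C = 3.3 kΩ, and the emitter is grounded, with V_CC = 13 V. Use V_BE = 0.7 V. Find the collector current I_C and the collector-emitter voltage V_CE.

Base loop: V_CC = I_B·R_B + V_BE, so I_B = (13 − 0.7)/1500 kΩ = 0.0082 mA.
In the active region I_C = β·I_B = 200 × 0.0082 = 1.64 mA.
Collector loop: V_CE = V_CC − I_C·R_C = 13 − 1.64×3.3 = 7.59 V.
Since V_CE = 7.59 V > V_CE(sat) ≈ 0.2 V, the transistor is in the active region as assumed.

I_C ≈ 1.6 mA, V_CE ≈ 7.6 V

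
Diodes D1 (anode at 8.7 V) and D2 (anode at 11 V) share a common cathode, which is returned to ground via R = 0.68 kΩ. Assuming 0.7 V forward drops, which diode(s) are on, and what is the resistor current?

Assume both conduct. Then node N would need to be at both 8.7−0.7 = 8 V and 11−0.7 = 10.3 V, which is impossible.
Assume only D2 conducts: V_N = 11 − 0.7 = 10.3 V, so I_R = 10.3/0.68 = 15.1 mA.
Check D1: its anode-to-cathode voltage is 8.7 − 10.3 = -1.6 V < 0.7 V, so it is off. The assumption is consistent.

Only D2 conducts; I_R ≈ 15 mA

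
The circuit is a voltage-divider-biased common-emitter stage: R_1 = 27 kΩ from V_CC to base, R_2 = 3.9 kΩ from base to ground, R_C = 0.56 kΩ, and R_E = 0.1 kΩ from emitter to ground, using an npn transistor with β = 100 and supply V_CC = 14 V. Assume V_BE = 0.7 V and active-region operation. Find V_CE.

V_CE ≈ 8.8 V

Thevenize the base divider: V_Th = V_CC·R_2/(R_1+R_2) = 14×3.9/30.9 = 1.77 V, R_Th = R_1‖R_2 = 3.41 kΩ.
Base-emitter loop: V_Th = I_B·R_Th + V_BE + (β+1)I_B·R_E, so I_B = (1.77 − 0.7) / (3.41 + 101×0.1) = 0.079 mA.
I_C = β·I_B = 100×0.079 = 7.9 mA, and I_E = (β+1)I_B = 7.98 mA.
V_CE = V_CC − I_C·R_C − I_E·R_E = 14 − 7.9×0.56 − 7.98×0.1 = 8.78 V.
V_CE = 8.78 V > 0.2 V confirms active-region operation.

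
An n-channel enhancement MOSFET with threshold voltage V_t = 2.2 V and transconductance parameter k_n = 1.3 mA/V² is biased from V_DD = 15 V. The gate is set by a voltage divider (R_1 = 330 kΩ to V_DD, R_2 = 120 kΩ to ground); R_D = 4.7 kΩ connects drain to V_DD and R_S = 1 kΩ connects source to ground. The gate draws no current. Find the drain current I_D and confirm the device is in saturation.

V_G = V_DD·R_2/(R_1+R_2) = 15×120/450 = 4 V.
Assume saturation: I_D = (k_n/2)(V_GS − V_t)² with V_GS = V_G − I_D·R_S = 4 − 1·I_D.
Substituting gives 0.65·I_D² − 3.34·I_D + 2.11 = 0, with roots I_D = 0.736 or 4.4 mA.
The root I_D = 4.4 mA gives V_GS = -0.403 V ≤ V_t, so take I_D = 0.736 mA.
Then V_GS = 3.26 V and V_DS = V_DD − I_D(R_D+R_S) = 15 − 0.736×5.7 = 10.8 V.
Saturation requires V_DS ≥ V_GS − V_t = 1.06 V; 10.8 ≥ 1.06 ✓.

I_D ≈ 0.74 mA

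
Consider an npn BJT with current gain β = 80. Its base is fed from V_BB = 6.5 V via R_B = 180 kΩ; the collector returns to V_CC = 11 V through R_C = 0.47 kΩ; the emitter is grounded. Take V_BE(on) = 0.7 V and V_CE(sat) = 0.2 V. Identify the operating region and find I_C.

Assume active. Base-emitter loop: I_B = (V_BB − V_BE)/R_B = (6.5 − 0.7)/180 = 0.0322 mA.
I_C = β·I_B = 80×0.0322 = 2.58 mA.
V_CE = V_CC − I_C·R_C = 11 − 2.58×0.47 = 9.79 V > V_CE(sat), so the active-region assumption holds.

active; I_C ≈ 2.6 mA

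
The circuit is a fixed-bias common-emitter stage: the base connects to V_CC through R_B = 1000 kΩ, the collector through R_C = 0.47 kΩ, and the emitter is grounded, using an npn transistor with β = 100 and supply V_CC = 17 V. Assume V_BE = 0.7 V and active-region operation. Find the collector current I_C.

I_C ≈ 1.6 mA

Base loop: V_CC = I_B·R_B + V_BE, so I_B = (17 − 0.7)/1000 kΩ = 0.0163 mA.
In the active region I_C = β·I_B = 100 × 0.0163 = 1.63 mA.
Collector loop: V_CE = V_CC − I_C·R_C = 17 − 1.63×0.47 = 16.2 V.
Since V_CE = 16.2 V > V_CE(sat) ≈ 0.2 V, the transistor is in the active region as assumed.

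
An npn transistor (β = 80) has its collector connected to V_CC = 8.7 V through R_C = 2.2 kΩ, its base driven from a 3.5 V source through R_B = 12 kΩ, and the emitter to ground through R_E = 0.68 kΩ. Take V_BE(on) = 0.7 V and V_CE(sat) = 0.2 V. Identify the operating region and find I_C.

saturation; I_C ≈ 2.9 mA

Assume active: I_B = (3.5 − 0.7)/(12 + 81×0.68) = 0.0417 mA, I_C = β·I_B = 3.34 mA.
Then V_CE = 8.7 − 3.34×2.2 − 3.38×0.68 = -0.946 V < 0.2 V — the active assumption fails.
Re-solve with V_CE = 0.2 V. KCL at the emitter: V_E/R_E = (V_BB−0.7−V_E)/R_B + (V_CC−0.2−V_E)/R_C, giving V_E = 2.04 V.
I_C = (V_CC − 0.2 − V_E)/R_C = (8.5 − 2.04)/2.2 = 2.94 mA.
Check: I_B = (2.8 − 2.04)/12 = 0.0633 mA, and β·I_B = 5.07 mA > I_C, confirming saturation.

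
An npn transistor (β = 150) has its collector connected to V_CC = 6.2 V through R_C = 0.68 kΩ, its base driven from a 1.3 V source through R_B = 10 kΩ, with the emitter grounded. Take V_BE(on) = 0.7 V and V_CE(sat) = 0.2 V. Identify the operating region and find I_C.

saturation; I_C ≈ 8.8 mA

Assume active: I_B = (1.3 − 0.7)/10 = 0.06 mA, giving I_C = β·I_B = 9 mA.
But then V_CE = 6.2 − 9×0.68 = 0.08 V < V_CE(sat) = 0.2 V — impossible in the active region.
So the transistor is saturated. With V_CE = 0.2 V, I_C = (V_CC − 0.2)/R_C = 6/0.68 = 8.82 mA.
Check: β·I_B = 9 mA > I_C = 8.82 mA, confirming saturation.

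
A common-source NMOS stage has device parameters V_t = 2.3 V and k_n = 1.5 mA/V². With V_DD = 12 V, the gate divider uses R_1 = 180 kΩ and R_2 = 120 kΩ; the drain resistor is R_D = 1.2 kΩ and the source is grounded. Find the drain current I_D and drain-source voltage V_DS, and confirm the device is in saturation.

I_D ≈ 4.7 mA, V_DS ≈ 6.4 V

V_G = V_DD·R_2/(R_1+R_2) = 12×120/300 = 4.8 V. With the source grounded, V_GS = V_G = 4.8 V.
Assume saturation: I_D = (k_n/2)(V_GS − V_t)² = (1.5/2)×(4.8 − 2.3)² = 0.75×2.5² = 4.69 mA.
V_DS = V_DD − I_D·R_D = 12 − 4.69×1.2 = 6.38 V.
Saturation requires V_DS ≥ V_GS − V_t = 2.5 V; 6.38 ≥ 2.5 ✓.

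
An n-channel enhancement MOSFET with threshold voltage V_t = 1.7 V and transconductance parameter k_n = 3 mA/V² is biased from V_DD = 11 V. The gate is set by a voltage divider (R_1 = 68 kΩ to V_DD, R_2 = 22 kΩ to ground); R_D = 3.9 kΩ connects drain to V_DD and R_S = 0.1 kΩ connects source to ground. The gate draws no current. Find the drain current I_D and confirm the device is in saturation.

I_D ≈ 1.1 mA

V_G = V_DD·R_2/(R_1+R_2) = 11×22/90 = 2.69 V.
Assume saturation: I_D = (k_n/2)(V_GS − V_t)² with V_GS = V_G − I_D·R_S = 2.69 − 0.1·I_D.
Substituting gives 0.015·I_D² − 1.3·I_D + 1.47 = 0, with roots I_D = 1.15 or 85.3 mA.
The root I_D = 85.3 mA gives V_GS = -5.84 V ≤ V_t, so take I_D = 1.15 mA.
Then V_GS = 2.57 V and V_DS = V_DD − I_D(R_D+R_S) = 11 − 1.15×4 = 6.41 V.
Saturation requires V_DS ≥ V_GS − V_t = 0.874 V; 6.41 ≥ 0.874 ✓.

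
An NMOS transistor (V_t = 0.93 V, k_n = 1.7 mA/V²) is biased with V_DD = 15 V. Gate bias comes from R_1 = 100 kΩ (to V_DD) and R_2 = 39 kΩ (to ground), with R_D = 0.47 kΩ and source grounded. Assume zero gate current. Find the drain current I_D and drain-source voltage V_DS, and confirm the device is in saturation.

I_D ≈ 9.1 mA, V_DS ≈ 11 V

V_G = V_DD·R_2/(R_1+R_2) = 15×39/139 = 4.21 V. With the source grounded, V_GS = V_G = 4.21 V.
Assume saturation: I_D = (k_n/2)(V_GS − V_t)² = (1.7/2)×(4.21 − 0.93)² = 0.85×3.28² = 9.14 mA.
V_DS = V_DD − I_D·R_D = 15 − 9.14×0.47 = 10.7 V.
Saturation requires V_DS ≥ V_GS − V_t = 3.28 V; 10.7 ≥ 3.28 ✓.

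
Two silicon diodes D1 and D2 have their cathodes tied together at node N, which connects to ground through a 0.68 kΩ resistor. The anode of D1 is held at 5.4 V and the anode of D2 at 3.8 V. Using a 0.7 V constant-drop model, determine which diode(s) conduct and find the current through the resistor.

Only D1 conducts; I_R ≈ 6.9 mA

Assume both conduct. Then node N would need to be at both 5.4−0.7 = 4.7 V and 3.8−0.7 = 3.1 V, which is impossible.
Assume only D1 conducts: V_N = 5.4 − 0.7 = 4.7 V, so I_R = 4.7/0.68 = 6.91 mA.
Check D2: its anode-to-cathode voltage is 3.8 − 4.7 = -0.9 V < 0.7 V, so it is off. The assumption is consistent.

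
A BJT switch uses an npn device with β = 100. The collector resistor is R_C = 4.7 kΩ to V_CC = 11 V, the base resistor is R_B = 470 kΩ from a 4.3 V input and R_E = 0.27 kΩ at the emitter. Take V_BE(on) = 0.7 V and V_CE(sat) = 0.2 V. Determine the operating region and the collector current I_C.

Assume active. Base-emitter loop: I_B = (V_BB − V_BE)/(R_B + (β+1)R_E) = (4.3 − 0.7)/(470 + 101×0.27) = 0.00724 mA.
I_C = β·I_B = 100×0.00724 = 0.724 mA.
V_CE = V_CC − I_C·R_C − I_E·R_E = 11 − 0.724×4.7 − 0.731×0.27 = 7.4 V > V_CE(sat), so the active-region assumption holds.

active; I_C ≈ 0.72 mA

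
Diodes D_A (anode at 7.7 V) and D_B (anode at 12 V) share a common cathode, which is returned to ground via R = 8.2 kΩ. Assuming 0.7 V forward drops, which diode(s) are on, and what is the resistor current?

Only D_B conducts; I_R ≈ 1.4 mA

Assume both conduct. Then node N would need to be at both 7.7−0.7 = 7 V and 12−0.7 = 11.3 V, which is impossible.
Assume only D_B conducts: V_N = 12 − 0.7 = 11.3 V, so I_R = 11.3/8.2 = 1.38 mA.
Check D_A: its anode-to-cathode voltage is 7.7 − 11.3 = -3.6 V < 0.7 V, so it is off. The assumption is consistent.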